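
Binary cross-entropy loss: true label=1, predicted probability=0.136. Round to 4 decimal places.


For y=1: Loss = -log(p)
= -log(0.136)
= -(-1.9951)
= 1.9951

1.9951


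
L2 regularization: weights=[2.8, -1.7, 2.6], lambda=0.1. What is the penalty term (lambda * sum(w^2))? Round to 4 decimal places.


Squaring each weight:
2.8^2 = 7.84
(-1.7)^2 = 2.89
2.6^2 = 6.76
Sum of squares = 17.49
Penalty = 0.1 * 17.49 = 1.7490

1.7490


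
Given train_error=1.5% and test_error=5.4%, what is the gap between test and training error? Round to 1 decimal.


Generalization gap = test_error - train_error
= 5.4 - 1.5
= 3.9%
A moderate gap.

3.9


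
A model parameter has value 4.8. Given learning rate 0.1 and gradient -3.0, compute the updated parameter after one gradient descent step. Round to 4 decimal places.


w_new = w_old - lr * gradient
= 4.8 - 0.1 * -3.0
= 4.8 - (-0.3)
= 5.1000

5.1000


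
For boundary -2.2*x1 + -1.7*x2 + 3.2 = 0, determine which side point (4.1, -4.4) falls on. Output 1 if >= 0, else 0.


Compute -2.2 * 4.1 + -1.7 * -4.4 + 3.2
= -9.02 + 7.48 + 3.2
= 1.66
Since 1.66 >= 0, the point is on the positive side.

1


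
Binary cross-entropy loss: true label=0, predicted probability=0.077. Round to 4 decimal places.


For y=0: Loss = -log(1-p)
= -log(1 - 0.077)
= -log(0.923)
= -(-0.0801)
= 0.0801

0.0801


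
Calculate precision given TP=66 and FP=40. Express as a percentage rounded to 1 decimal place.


Precision = TP / (TP + FP) * 100
= 66 / (66 + 40)
= 66 / 106
= 0.6226
= 62.3%

62.3


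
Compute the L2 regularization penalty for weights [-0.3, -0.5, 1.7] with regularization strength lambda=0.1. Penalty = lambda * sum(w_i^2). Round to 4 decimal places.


Squaring each weight:
(-0.3)^2 = 0.09
(-0.5)^2 = 0.25
1.7^2 = 2.89
Sum of squares = 3.23
Penalty = 0.1 * 3.23 = 0.3230

0.3230


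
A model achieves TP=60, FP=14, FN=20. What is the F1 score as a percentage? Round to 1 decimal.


Precision = TP / (TP + FP) = 60 / 74 = 0.8108
Recall = TP / (TP + FN) = 60 / 80 = 0.75
F1 = 2 * P * R / (P + R)
= 2 * 0.8108 * 0.75 / (0.8108 + 0.75)
= 1.2162 / 1.5608
= 0.7792
As percentage: 77.9%

77.9


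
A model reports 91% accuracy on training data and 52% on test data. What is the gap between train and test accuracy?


Gap = train_accuracy - test_accuracy
= 91 - 52
= 39%
This large gap strongly indicates overfitting.

39


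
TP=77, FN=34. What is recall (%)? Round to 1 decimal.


Recall = TP / (TP + FN) * 100
= 77 / (77 + 34)
= 77 / 111
= 0.6937
= 69.4%

69.4


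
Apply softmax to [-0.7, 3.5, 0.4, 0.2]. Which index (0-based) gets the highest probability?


Softmax is a monotonic transformation, so it preserves the argmax.
We need to find the index of the maximum logit.
Index 0: -0.7
Index 1: 3.5
Index 2: 0.4
Index 3: 0.2
Maximum logit = 3.5 at index 1

1


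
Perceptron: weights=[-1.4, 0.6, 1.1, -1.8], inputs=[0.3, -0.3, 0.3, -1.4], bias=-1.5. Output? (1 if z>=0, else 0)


z = w . x + b
= -1.4*0.3 + 0.6*-0.3 + 1.1*0.3 + -1.8*-1.4 + -1.5
= -0.42 + -0.18 + 0.33 + 2.52 + -1.5
= 2.25 + -1.5
= 0.75
Since z = 0.75 >= 0, output = 1

1


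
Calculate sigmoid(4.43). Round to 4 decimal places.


sigmoid(z) = 1 / (1 + exp(-z))
exp(-(4.43)) = exp(-4.43) = 0.0119
1 + 0.0119 = 1.0119
1 / 1.0119 = 0.9882

0.9882


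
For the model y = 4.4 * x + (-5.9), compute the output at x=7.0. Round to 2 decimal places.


y = 4.4 * 7.0 + (-5.9)
= 30.8 + (-5.9)
= 24.90

24.90


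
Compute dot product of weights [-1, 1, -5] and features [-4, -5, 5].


Element-wise products:
-1 * -4 = 4
1 * -5 = -5
-5 * 5 = -25
Sum = 4 + -5 + -25
= -26

-26


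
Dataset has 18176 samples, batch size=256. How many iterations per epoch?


Iterations per epoch = dataset_size / batch_size
= 18176 / 256
= 71

71


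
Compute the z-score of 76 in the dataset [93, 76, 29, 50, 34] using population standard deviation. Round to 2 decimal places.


Mean = (93 + 76 + 29 + 50 + 34) / 5 = 56.4
Variance = sum((x_i - mean)^2) / n = 603.44
Std = sqrt(603.44) = 24.565
Z = (x - mean) / std
= (76 - 56.4) / 24.565
= 19.6 / 24.565
= 0.80

0.80


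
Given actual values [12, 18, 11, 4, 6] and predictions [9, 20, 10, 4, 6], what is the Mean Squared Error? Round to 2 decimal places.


Differences: [3, -2, 1, 0, 0]
Squared errors: [9, 4, 1, 0, 0]
Sum of squared errors = 14
MSE = 14 / 5 = 2.80

2.80


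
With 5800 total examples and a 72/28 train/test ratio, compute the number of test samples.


Train samples = 5800 * 72% = 4176
Test samples = 5800 - 4176
= 1624

1624


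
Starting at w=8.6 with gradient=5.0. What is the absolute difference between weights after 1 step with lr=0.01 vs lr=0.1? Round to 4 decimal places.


With lr=0.01: w_new = 8.6 - 0.01 * 5.0 = 8.55
With lr=0.1: w_new = 8.6 - 0.1 * 5.0 = 8.1
Absolute difference = |8.55 - 8.1|
= 0.4500

0.4500


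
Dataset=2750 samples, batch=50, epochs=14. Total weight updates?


Iterations per epoch = 2750 / 50 = 55
Total updates = iterations_per_epoch * epochs
= 55 * 14
= 770

770


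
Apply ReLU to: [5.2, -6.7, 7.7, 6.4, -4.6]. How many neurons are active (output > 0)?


ReLU(x) = max(0, x) for each element:
ReLU(5.2) = 5.2
ReLU(-6.7) = 0
ReLU(7.7) = 7.7
ReLU(6.4) = 6.4
ReLU(-4.6) = 0
Active neurons (>0): 3

3


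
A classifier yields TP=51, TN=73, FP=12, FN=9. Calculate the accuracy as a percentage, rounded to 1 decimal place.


Accuracy = (TP + TN) / (TP + TN + FP + FN) * 100
= (51 + 73) / (51 + 73 + 12 + 9)
= 124 / 145
= 0.8552
= 85.5%

85.5


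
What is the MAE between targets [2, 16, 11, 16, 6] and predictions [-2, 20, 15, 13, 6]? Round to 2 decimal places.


Absolute errors: [4, 4, 4, 3, 0]
Sum of absolute errors = 15
MAE = 15 / 5 = 3.00

3.00


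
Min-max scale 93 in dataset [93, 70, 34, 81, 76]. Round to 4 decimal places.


Min = 34, Max = 93
Range = 93 - 34 = 59
Scaled = (x - min) / (max - min)
= (93 - 34) / 59
= 59 / 59
= 1.0000

1.0000


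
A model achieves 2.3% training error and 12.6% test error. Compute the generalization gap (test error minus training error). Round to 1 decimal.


Generalization gap = test_error - train_error
= 12.6 - 2.3
= 10.3%
A large gap suggests overfitting.

10.3


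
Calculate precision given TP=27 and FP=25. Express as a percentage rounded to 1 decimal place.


Precision = TP / (TP + FP) * 100
= 27 / (27 + 25)
= 27 / 52
= 0.5192
= 51.9%

51.9


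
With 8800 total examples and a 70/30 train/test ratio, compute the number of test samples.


Train samples = 8800 * 70% = 6160
Test samples = 8800 - 6160
= 2640

2640


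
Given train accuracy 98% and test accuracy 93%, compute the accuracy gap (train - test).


Gap = train_accuracy - test_accuracy
= 98 - 93
= 5%
This moderate gap may indicate mild overfitting.

5


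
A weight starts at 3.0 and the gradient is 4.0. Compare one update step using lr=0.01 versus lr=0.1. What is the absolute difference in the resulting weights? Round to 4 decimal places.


With lr=0.01: w_new = 3.0 - 0.01 * 4.0 = 2.96
With lr=0.1: w_new = 3.0 - 0.1 * 4.0 = 2.6
Absolute difference = |2.96 - 2.6|
= 0.3600

0.3600


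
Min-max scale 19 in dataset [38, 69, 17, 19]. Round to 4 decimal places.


Min = 17, Max = 69
Range = 69 - 17 = 52
Scaled = (x - min) / (max - min)
= (19 - 17) / 52
= 2 / 52
= 0.0385

0.0385


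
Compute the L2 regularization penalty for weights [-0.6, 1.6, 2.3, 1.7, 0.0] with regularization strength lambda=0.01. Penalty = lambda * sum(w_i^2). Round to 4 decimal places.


Squaring each weight:
(-0.6)^2 = 0.36
1.6^2 = 2.56
2.3^2 = 5.29
1.7^2 = 2.89
0.0^2 = 0.0
Sum of squares = 11.1
Penalty = 0.01 * 11.1 = 0.1110

0.1110


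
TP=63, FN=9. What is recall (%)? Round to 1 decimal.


Recall = TP / (TP + FN) * 100
= 63 / (63 + 9)
= 63 / 72
= 0.875
= 87.5%

87.5


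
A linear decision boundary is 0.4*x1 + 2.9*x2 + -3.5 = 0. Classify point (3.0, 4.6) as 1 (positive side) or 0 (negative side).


Compute 0.4 * 3.0 + 2.9 * 4.6 + -3.5
= 1.2 + 13.34 + -3.5
= 11.04
Since 11.04 >= 0, the point is on the positive side.

1


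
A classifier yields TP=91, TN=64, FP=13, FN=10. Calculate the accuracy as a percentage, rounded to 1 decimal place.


Accuracy = (TP + TN) / (TP + TN + FP + FN) * 100
= (91 + 64) / (91 + 64 + 13 + 10)
= 155 / 178
= 0.8708
= 87.1%

87.1


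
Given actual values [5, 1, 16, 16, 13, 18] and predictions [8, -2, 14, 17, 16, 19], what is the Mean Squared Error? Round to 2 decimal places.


Differences: [-3, 3, 2, -1, -3, -1]
Squared errors: [9, 9, 4, 1, 9, 1]
Sum of squared errors = 33
MSE = 33 / 6 = 5.50

5.50


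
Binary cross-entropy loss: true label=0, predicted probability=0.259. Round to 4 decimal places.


For y=0: Loss = -log(1-p)
= -log(1 - 0.259)
= -log(0.741)
= -(-0.2998)
= 0.2998

0.2998


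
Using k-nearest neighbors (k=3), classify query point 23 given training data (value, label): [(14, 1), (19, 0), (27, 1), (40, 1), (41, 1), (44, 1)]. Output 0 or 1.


Distances from query 23:
Point 19 (class 0): distance = 4
Point 27 (class 1): distance = 4
Point 14 (class 1): distance = 9
K=3 nearest neighbors: classes = [0, 1, 1]
Votes for class 1: 2 / 3
Majority vote => class 1

1


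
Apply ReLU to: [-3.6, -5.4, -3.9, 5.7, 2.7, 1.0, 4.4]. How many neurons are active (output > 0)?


ReLU(x) = max(0, x) for each element:
ReLU(-3.6) = 0
ReLU(-5.4) = 0
ReLU(-3.9) = 0
ReLU(5.7) = 5.7
ReLU(2.7) = 2.7
ReLU(1.0) = 1.0
ReLU(4.4) = 4.4
Active neurons (>0): 4

4


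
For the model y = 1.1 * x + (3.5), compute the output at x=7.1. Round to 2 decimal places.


y = 1.1 * 7.1 + (3.5)
= 7.81 + (3.5)
= 11.31

11.31


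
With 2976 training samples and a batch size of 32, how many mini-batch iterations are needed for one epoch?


Iterations per epoch = dataset_size / batch_size
= 2976 / 32
= 93

93


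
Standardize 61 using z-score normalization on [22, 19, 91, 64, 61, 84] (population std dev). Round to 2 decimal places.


Mean = (22 + 19 + 91 + 64 + 61 + 84) / 6 = 56.8333
Variance = sum((x_i - mean)^2) / n = 769.8056
Std = sqrt(769.8056) = 27.7454
Z = (x - mean) / std
= (61 - 56.8333) / 27.7454
= 4.1667 / 27.7454
= 0.15

0.15


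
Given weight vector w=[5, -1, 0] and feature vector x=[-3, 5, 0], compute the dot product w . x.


Element-wise products:
5 * -3 = -15
-1 * 5 = -5
0 * 0 = 0
Sum = -15 + -5 + 0
= -20

-20


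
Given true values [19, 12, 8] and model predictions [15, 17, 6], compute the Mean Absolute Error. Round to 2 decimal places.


Absolute errors: [4, 5, 2]
Sum of absolute errors = 11
MAE = 11 / 3 = 3.67

3.67


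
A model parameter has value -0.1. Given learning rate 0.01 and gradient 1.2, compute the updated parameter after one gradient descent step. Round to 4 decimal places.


w_new = w_old - lr * gradient
= -0.1 - 0.01 * 1.2
= -0.1 - (0.012)
= -0.1120

-0.1120


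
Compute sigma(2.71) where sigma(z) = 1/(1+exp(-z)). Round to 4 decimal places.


sigmoid(z) = 1 / (1 + exp(-z))
exp(-(2.71)) = exp(-2.71) = 0.0665
1 + 0.0665 = 1.0665
1 / 1.0665 = 0.9376

0.9376


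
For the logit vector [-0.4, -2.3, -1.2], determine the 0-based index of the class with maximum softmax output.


Softmax is a monotonic transformation, so it preserves the argmax.
We need to find the index of the maximum logit.
Index 0: -0.4
Index 1: -2.3
Index 2: -1.2
Maximum logit = -0.4 at index 0

0


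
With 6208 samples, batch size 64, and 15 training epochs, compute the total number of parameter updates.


Iterations per epoch = 6208 / 64 = 97
Total updates = iterations_per_epoch * epochs
= 97 * 15
= 1455

1455


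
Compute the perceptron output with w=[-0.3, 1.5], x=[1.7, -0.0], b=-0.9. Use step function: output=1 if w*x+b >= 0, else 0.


z = w . x + b
= -0.3*1.7 + 1.5*-0.0 + -0.9
= -0.51 + -0.0 + -0.9
= -0.51 + -0.9
= -1.41
Since z = -1.41 < 0, output = 0

0


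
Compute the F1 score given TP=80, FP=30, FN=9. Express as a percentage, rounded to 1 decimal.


Precision = TP / (TP + FP) = 80 / 110 = 0.7273
Recall = TP / (TP + FN) = 80 / 89 = 0.8989
F1 = 2 * P * R / (P + R)
= 2 * 0.7273 * 0.8989 / (0.7273 + 0.8989)
= 1.3075 / 1.6261
= 0.804
As percentage: 80.4%

80.4


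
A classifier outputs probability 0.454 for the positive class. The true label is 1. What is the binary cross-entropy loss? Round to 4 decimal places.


For y=1: Loss = -log(p)
= -log(0.454)
= -(-0.7897)
= 0.7897

0.7897


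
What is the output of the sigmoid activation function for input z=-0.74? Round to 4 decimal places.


sigmoid(z) = 1 / (1 + exp(-z))
exp(-(-0.74)) = exp(0.74) = 2.0959
1 + 2.0959 = 3.0959
1 / 3.0959 = 0.3230

0.3230


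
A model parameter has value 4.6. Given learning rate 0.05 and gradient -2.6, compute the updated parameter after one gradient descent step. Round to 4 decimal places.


w_new = w_old - lr * gradient
= 4.6 - 0.05 * -2.6
= 4.6 - (-0.13)
= 4.7300

4.7300


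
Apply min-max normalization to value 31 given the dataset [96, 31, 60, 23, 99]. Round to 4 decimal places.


Min = 23, Max = 99
Range = 99 - 23 = 76
Scaled = (x - min) / (max - min)
= (31 - 23) / 76
= 8 / 76
= 0.1053

0.1053


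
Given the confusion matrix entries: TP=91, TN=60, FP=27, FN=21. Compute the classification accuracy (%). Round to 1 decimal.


Accuracy = (TP + TN) / (TP + TN + FP + FN) * 100
= (91 + 60) / (91 + 60 + 27 + 21)
= 151 / 199
= 0.7588
= 75.9%

75.9


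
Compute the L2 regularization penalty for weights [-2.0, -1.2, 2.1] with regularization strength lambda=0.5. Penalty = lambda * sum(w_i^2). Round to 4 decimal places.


Squaring each weight:
(-2.0)^2 = 4.0
(-1.2)^2 = 1.44
2.1^2 = 4.41
Sum of squares = 9.85
Penalty = 0.5 * 9.85 = 4.9250

4.9250


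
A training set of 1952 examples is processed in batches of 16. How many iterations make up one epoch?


Iterations per epoch = dataset_size / batch_size
= 1952 / 16
= 122

122


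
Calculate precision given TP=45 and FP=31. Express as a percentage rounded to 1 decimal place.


Precision = TP / (TP + FP) * 100
= 45 / (45 + 31)
= 45 / 76
= 0.5921
= 59.2%

59.2


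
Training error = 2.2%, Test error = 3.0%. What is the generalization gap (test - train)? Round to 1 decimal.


Generalization gap = test_error - train_error
= 3.0 - 2.2
= 0.8%
A small gap suggests good generalization.

0.8


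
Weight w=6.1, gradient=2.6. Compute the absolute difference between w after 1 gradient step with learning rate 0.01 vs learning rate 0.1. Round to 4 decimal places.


With lr=0.01: w_new = 6.1 - 0.01 * 2.6 = 6.074
With lr=0.1: w_new = 6.1 - 0.1 * 2.6 = 5.84
Absolute difference = |6.074 - 5.84|
= 0.2340

0.2340


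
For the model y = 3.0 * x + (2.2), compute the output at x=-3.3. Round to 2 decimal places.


y = 3.0 * -3.3 + (2.2)
= -9.9 + (2.2)
= -7.70

-7.70


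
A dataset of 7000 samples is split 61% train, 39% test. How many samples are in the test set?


Train samples = 7000 * 61% = 4270
Test samples = 7000 - 4270
= 2730

2730


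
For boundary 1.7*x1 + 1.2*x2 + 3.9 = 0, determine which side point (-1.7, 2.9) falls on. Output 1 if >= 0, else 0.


Compute 1.7 * -1.7 + 1.2 * 2.9 + 3.9
= -2.89 + 3.48 + 3.9
= 4.49
Since 4.49 >= 0, the point is on the positive side.

1


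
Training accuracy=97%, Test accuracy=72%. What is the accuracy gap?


Gap = train_accuracy - test_accuracy
= 97 - 72
= 25%
This large gap strongly indicates overfitting.

25


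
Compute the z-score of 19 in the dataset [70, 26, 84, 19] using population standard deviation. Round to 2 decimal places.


Mean = (70 + 26 + 84 + 19) / 4 = 49.75
Variance = sum((x_i - mean)^2) / n = 773.1875
Std = sqrt(773.1875) = 27.8062
Z = (x - mean) / std
= (19 - 49.75) / 27.8062
= -30.75 / 27.8062
= -1.11

-1.11


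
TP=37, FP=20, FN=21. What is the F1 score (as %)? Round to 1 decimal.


Precision = TP / (TP + FP) = 37 / 57 = 0.6491
Recall = TP / (TP + FN) = 37 / 58 = 0.6379
F1 = 2 * P * R / (P + R)
= 2 * 0.6491 * 0.6379 / (0.6491 + 0.6379)
= 0.8282 / 1.2871
= 0.6435
As percentage: 64.3%

64.3


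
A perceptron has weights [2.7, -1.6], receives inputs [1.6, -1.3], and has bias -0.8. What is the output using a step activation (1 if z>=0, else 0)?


z = w . x + b
= 2.7*1.6 + -1.6*-1.3 + -0.8
= 4.32 + 2.08 + -0.8
= 6.4 + -0.8
= 5.6
Since z = 5.6 >= 0, output = 1

1


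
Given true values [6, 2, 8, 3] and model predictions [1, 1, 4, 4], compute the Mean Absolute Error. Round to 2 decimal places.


Absolute errors: [5, 1, 4, 1]
Sum of absolute errors = 11
MAE = 11 / 4 = 2.75

2.75


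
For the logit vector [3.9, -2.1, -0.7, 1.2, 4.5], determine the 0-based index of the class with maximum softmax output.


Softmax is a monotonic transformation, so it preserves the argmax.
We need to find the index of the maximum logit.
Index 0: 3.9
Index 1: -2.1
Index 2: -0.7
Index 3: 1.2
Index 4: 4.5
Maximum logit = 4.5 at index 4

4


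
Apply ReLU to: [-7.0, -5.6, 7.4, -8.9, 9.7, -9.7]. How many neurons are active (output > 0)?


ReLU(x) = max(0, x) for each element:
ReLU(-7.0) = 0
ReLU(-5.6) = 0
ReLU(7.4) = 7.4
ReLU(-8.9) = 0
ReLU(9.7) = 9.7
ReLU(-9.7) = 0
Active neurons (>0): 2

2


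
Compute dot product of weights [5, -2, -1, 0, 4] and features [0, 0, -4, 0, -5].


Element-wise products:
5 * 0 = 0
-2 * 0 = 0
-1 * -4 = 4
0 * 0 = 0
4 * -5 = -20
Sum = 0 + 0 + 4 + 0 + -20
= -16

-16


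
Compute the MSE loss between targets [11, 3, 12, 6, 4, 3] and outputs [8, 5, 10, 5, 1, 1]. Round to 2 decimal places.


Differences: [3, -2, 2, 1, 3, 2]
Squared errors: [9, 4, 4, 1, 9, 4]
Sum of squared errors = 31
MSE = 31 / 6 = 5.17

5.17


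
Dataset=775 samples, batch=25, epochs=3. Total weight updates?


Iterations per epoch = 775 / 25 = 31
Total updates = iterations_per_epoch * epochs
= 31 * 3
= 93

93


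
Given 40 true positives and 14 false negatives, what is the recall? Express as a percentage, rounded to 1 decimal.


Recall = TP / (TP + FN) * 100
= 40 / (40 + 14)
= 40 / 54
= 0.7407
= 74.1%

74.1


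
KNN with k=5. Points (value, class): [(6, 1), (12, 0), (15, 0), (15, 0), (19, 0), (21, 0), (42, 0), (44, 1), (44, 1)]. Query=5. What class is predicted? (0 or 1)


Distances from query 5:
Point 6 (class 1): distance = 1
Point 12 (class 0): distance = 7
Point 15 (class 0): distance = 10
Point 15 (class 0): distance = 10
Point 19 (class 0): distance = 14
K=5 nearest neighbors: classes = [1, 0, 0, 0, 0]
Votes for class 1: 1 / 5
Majority vote => class 0

0


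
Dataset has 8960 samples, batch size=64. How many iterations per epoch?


Iterations per epoch = dataset_size / batch_size
= 8960 / 64
= 140

140


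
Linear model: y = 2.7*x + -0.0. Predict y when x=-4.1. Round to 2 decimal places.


y = 2.7 * -4.1 + (-0.0)
= -11.07 + (-0.0)
= -11.07

-11.07


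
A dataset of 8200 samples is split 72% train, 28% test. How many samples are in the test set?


Train samples = 8200 * 72% = 5904
Test samples = 8200 - 5904
= 2296

2296


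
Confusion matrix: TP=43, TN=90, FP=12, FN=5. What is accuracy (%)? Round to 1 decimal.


Accuracy = (TP + TN) / (TP + TN + FP + FN) * 100
= (43 + 90) / (43 + 90 + 12 + 5)
= 133 / 150
= 0.8867
= 88.7%

88.7


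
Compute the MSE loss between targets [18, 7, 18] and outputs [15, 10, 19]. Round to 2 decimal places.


Differences: [3, -3, -1]
Squared errors: [9, 9, 1]
Sum of squared errors = 19
MSE = 19 / 3 = 6.33

6.33


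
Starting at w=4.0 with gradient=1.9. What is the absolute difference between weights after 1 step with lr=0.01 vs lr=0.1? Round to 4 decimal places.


With lr=0.01: w_new = 4.0 - 0.01 * 1.9 = 3.981
With lr=0.1: w_new = 4.0 - 0.1 * 1.9 = 3.81
Absolute difference = |3.981 - 3.81|
= 0.1710

0.1710


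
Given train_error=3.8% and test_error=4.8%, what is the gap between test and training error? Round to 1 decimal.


Generalization gap = test_error - train_error
= 4.8 - 3.8
= 1.0%
A small gap suggests good generalization.

1.0


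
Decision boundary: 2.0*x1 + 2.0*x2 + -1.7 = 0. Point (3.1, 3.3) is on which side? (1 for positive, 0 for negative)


Compute 2.0 * 3.1 + 2.0 * 3.3 + -1.7
= 6.2 + 6.6 + -1.7
= 11.1
Since 11.1 >= 0, the point is on the positive side.

1


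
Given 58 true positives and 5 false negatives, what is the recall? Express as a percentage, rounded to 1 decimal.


Recall = TP / (TP + FN) * 100
= 58 / (58 + 5)
= 58 / 63
= 0.9206
= 92.1%

92.1


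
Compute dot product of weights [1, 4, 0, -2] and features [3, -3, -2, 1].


Element-wise products:
1 * 3 = 3
4 * -3 = -12
0 * -2 = 0
-2 * 1 = -2
Sum = 3 + -12 + 0 + -2
= -11

-11


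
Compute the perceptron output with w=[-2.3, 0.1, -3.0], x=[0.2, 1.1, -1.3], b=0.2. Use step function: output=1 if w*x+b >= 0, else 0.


z = w . x + b
= -2.3*0.2 + 0.1*1.1 + -3.0*-1.3 + 0.2
= -0.46 + 0.11 + 3.9 + 0.2
= 3.55 + 0.2
= 3.75
Since z = 3.75 >= 0, output = 1

1


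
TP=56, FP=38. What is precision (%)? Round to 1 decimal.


Precision = TP / (TP + FP) * 100
= 56 / (56 + 38)
= 56 / 94
= 0.5957
= 59.6%

59.6


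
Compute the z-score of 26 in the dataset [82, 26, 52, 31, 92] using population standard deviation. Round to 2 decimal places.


Mean = (82 + 26 + 52 + 31 + 92) / 5 = 56.6
Variance = sum((x_i - mean)^2) / n = 702.24
Std = sqrt(702.24) = 26.4998
Z = (x - mean) / std
= (26 - 56.6) / 26.4998
= -30.6 / 26.4998
= -1.15

-1.15


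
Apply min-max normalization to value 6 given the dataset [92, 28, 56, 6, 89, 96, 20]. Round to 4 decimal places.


Min = 6, Max = 96
Range = 96 - 6 = 90
Scaled = (x - min) / (max - min)
= (6 - 6) / 90
= 0 / 90
= 0.0000

0.0000


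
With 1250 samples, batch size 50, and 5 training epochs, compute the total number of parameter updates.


Iterations per epoch = 1250 / 50 = 25
Total updates = iterations_per_epoch * epochs
= 25 * 5
= 125

125


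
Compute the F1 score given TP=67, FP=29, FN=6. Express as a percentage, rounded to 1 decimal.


Precision = TP / (TP + FP) = 67 / 96 = 0.6979
Recall = TP / (TP + FN) = 67 / 73 = 0.9178
F1 = 2 * P * R / (P + R)
= 2 * 0.6979 * 0.9178 / (0.6979 + 0.9178)
= 1.2811 / 1.6157
= 0.7929
As percentage: 79.3%

79.3


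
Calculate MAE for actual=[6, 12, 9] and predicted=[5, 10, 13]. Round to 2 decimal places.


Absolute errors: [1, 2, 4]
Sum of absolute errors = 7
MAE = 7 / 3 = 2.33

2.33


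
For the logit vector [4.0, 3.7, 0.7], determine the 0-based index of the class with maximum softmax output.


Softmax is a monotonic transformation, so it preserves the argmax.
We need to find the index of the maximum logit.
Index 0: 4.0
Index 1: 3.7
Index 2: 0.7
Maximum logit = 4.0 at index 0

0


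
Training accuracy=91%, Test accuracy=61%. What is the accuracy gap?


Gap = train_accuracy - test_accuracy
= 91 - 61
= 30%
This large gap strongly indicates overfitting.

30


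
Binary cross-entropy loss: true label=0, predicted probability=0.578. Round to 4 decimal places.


For y=0: Loss = -log(1-p)
= -log(1 - 0.578)
= -log(0.422)
= -(-0.8627)
= 0.8627

0.8627


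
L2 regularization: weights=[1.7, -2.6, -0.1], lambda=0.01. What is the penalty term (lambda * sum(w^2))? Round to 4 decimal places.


Squaring each weight:
1.7^2 = 2.89
(-2.6)^2 = 6.76
(-0.1)^2 = 0.01
Sum of squares = 9.66
Penalty = 0.01 * 9.66 = 0.0966

0.0966


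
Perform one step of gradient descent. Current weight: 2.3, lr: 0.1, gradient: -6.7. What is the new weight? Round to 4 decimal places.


w_new = w_old - lr * gradient
= 2.3 - 0.1 * -6.7
= 2.3 - (-0.67)
= 2.9700

2.9700


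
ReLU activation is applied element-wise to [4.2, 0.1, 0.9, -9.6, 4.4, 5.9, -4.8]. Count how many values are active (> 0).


ReLU(x) = max(0, x) for each element:
ReLU(4.2) = 4.2
ReLU(0.1) = 0.1
ReLU(0.9) = 0.9
ReLU(-9.6) = 0
ReLU(4.4) = 4.4
ReLU(5.9) = 5.9
ReLU(-4.8) = 0
Active neurons (>0): 5

5


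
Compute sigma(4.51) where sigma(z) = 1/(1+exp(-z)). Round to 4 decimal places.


sigmoid(z) = 1 / (1 + exp(-z))
exp(-(4.51)) = exp(-4.51) = 0.011
1 + 0.011 = 1.011
1 / 1.011 = 0.9891

0.9891


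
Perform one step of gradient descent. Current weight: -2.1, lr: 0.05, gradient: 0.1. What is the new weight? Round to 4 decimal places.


w_new = w_old - lr * gradient
= -2.1 - 0.05 * 0.1
= -2.1 - (0.005)
= -2.1050

-2.1050


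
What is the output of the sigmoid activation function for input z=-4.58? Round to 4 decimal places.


sigmoid(z) = 1 / (1 + exp(-z))
exp(-(-4.58)) = exp(4.58) = 97.5144
1 + 97.5144 = 98.5144
1 / 98.5144 = 0.0102

0.0102


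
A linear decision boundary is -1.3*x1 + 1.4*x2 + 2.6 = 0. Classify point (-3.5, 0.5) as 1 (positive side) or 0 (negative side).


Compute -1.3 * -3.5 + 1.4 * 0.5 + 2.6
= 4.55 + 0.7 + 2.6
= 7.85
Since 7.85 >= 0, the point is on the positive side.

1


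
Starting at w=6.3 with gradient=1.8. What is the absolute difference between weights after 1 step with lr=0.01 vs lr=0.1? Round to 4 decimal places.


With lr=0.01: w_new = 6.3 - 0.01 * 1.8 = 6.282
With lr=0.1: w_new = 6.3 - 0.1 * 1.8 = 6.12
Absolute difference = |6.282 - 6.12|
= 0.1620

0.1620


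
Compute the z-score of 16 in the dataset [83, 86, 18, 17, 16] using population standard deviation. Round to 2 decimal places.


Mean = (83 + 86 + 18 + 17 + 16) / 5 = 44.0
Variance = sum((x_i - mean)^2) / n = 1094.8
Std = sqrt(1094.8) = 33.0878
Z = (x - mean) / std
= (16 - 44.0) / 33.0878
= -28.0 / 33.0878
= -0.85

-0.85


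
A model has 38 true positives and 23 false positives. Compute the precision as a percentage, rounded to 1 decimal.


Precision = TP / (TP + FP) * 100
= 38 / (38 + 23)
= 38 / 61
= 0.623
= 62.3%

62.3


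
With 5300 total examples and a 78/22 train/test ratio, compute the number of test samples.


Train samples = 5300 * 78% = 4134
Test samples = 5300 - 4134
= 1166

1166


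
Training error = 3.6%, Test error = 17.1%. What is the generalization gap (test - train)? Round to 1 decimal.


Generalization gap = test_error - train_error
= 17.1 - 3.6
= 13.5%
A large gap suggests overfitting.

13.5


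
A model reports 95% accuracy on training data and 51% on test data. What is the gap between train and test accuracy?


Gap = train_accuracy - test_accuracy
= 95 - 51
= 44%
This large gap strongly indicates overfitting.

44


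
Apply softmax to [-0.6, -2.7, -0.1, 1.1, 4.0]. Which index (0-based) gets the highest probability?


Softmax is a monotonic transformation, so it preserves the argmax.
We need to find the index of the maximum logit.
Index 0: -0.6
Index 1: -2.7
Index 2: -0.1
Index 3: 1.1
Index 4: 4.0
Maximum logit = 4.0 at index 4

4


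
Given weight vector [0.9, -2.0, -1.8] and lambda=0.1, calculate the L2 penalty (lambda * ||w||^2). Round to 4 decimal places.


Squaring each weight:
0.9^2 = 0.81
(-2.0)^2 = 4.0
(-1.8)^2 = 3.24
Sum of squares = 8.05
Penalty = 0.1 * 8.05 = 0.8050

0.8050


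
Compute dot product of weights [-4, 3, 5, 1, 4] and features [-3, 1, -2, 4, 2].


Element-wise products:
-4 * -3 = 12
3 * 1 = 3
5 * -2 = -10
1 * 4 = 4
4 * 2 = 8
Sum = 12 + 3 + -10 + 4 + 8
= 17

17


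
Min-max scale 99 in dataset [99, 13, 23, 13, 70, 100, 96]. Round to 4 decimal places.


Min = 13, Max = 100
Range = 100 - 13 = 87
Scaled = (x - min) / (max - min)
= (99 - 13) / 87
= 86 / 87
= 0.9885

0.9885


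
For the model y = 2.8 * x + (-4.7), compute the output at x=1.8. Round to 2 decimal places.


y = 2.8 * 1.8 + (-4.7)
= 5.04 + (-4.7)
= 0.34

0.34


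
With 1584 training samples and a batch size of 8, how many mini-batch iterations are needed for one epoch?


Iterations per epoch = dataset_size / batch_size
= 1584 / 8
= 198

198


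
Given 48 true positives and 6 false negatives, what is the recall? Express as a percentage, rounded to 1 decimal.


Recall = TP / (TP + FN) * 100
= 48 / (48 + 6)
= 48 / 54
= 0.8889
= 88.9%

88.9


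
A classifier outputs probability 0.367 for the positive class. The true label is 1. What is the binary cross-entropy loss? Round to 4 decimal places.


For y=1: Loss = -log(p)
= -log(0.367)
= -(-1.0024)
= 1.0024

1.0024


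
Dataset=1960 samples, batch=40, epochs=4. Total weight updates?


Iterations per epoch = 1960 / 40 = 49
Total updates = iterations_per_epoch * epochs
= 49 * 4
= 196

196


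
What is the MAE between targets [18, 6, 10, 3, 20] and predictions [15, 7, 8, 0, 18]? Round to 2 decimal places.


Absolute errors: [3, 1, 2, 3, 2]
Sum of absolute errors = 11
MAE = 11 / 5 = 2.20

2.20


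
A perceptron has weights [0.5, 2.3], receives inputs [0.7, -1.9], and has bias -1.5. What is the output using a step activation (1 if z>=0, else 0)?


z = w . x + b
= 0.5*0.7 + 2.3*-1.9 + -1.5
= 0.35 + -4.37 + -1.5
= -4.02 + -1.5
= -5.52
Since z = -5.52 < 0, output = 0

0


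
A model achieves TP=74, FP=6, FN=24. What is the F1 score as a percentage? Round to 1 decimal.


Precision = TP / (TP + FP) = 74 / 80 = 0.925
Recall = TP / (TP + FN) = 74 / 98 = 0.7551
F1 = 2 * P * R / (P + R)
= 2 * 0.925 * 0.7551 / (0.925 + 0.7551)
= 1.3969 / 1.6801
= 0.8315
As percentage: 83.1%

83.1


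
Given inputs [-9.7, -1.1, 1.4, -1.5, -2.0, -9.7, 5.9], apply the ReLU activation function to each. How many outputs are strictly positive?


ReLU(x) = max(0, x) for each element:
ReLU(-9.7) = 0
ReLU(-1.1) = 0
ReLU(1.4) = 1.4
ReLU(-1.5) = 0
ReLU(-2.0) = 0
ReLU(-9.7) = 0
ReLU(5.9) = 5.9
Active neurons (>0): 2

2


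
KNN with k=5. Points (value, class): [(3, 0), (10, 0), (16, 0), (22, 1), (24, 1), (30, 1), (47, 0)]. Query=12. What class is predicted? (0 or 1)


Distances from query 12:
Point 10 (class 0): distance = 2
Point 16 (class 0): distance = 4
Point 3 (class 0): distance = 9
Point 22 (class 1): distance = 10
Point 24 (class 1): distance = 12
K=5 nearest neighbors: classes = [0, 0, 0, 1, 1]
Votes for class 1: 2 / 5
Majority vote => class 0

0


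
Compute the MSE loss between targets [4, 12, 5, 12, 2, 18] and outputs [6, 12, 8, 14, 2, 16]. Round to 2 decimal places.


Differences: [-2, 0, -3, -2, 0, 2]
Squared errors: [4, 0, 9, 4, 0, 4]
Sum of squared errors = 21
MSE = 21 / 6 = 3.50

3.50


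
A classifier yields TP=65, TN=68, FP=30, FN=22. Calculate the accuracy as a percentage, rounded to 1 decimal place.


Accuracy = (TP + TN) / (TP + TN + FP + FN) * 100
= (65 + 68) / (65 + 68 + 30 + 22)
= 133 / 185
= 0.7189
= 71.9%

71.9


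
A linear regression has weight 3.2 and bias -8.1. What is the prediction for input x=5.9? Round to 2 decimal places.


y = 3.2 * 5.9 + (-8.1)
= 18.88 + (-8.1)
= 10.78

10.78


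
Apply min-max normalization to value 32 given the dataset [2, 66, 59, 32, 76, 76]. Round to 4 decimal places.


Min = 2, Max = 76
Range = 76 - 2 = 74
Scaled = (x - min) / (max - min)
= (32 - 2) / 74
= 30 / 74
= 0.4054

0.4054


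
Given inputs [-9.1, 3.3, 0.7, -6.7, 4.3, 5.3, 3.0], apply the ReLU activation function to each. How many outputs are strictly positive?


ReLU(x) = max(0, x) for each element:
ReLU(-9.1) = 0
ReLU(3.3) = 3.3
ReLU(0.7) = 0.7
ReLU(-6.7) = 0
ReLU(4.3) = 4.3
ReLU(5.3) = 5.3
ReLU(3.0) = 3.0
Active neurons (>0): 5

5


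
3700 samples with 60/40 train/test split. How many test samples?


Train samples = 3700 * 60% = 2220
Test samples = 3700 - 2220
= 1480

1480


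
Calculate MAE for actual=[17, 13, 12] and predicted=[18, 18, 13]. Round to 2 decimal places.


Absolute errors: [1, 5, 1]
Sum of absolute errors = 7
MAE = 7 / 3 = 2.33

2.33


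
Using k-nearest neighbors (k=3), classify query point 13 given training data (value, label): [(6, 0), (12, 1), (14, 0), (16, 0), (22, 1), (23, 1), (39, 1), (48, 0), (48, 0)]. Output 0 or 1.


Distances from query 13:
Point 14 (class 0): distance = 1
Point 12 (class 1): distance = 1
Point 16 (class 0): distance = 3
K=3 nearest neighbors: classes = [0, 1, 0]
Votes for class 1: 1 / 3
Majority vote => class 0

0


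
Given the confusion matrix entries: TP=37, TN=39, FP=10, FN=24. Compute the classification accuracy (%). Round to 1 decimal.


Accuracy = (TP + TN) / (TP + TN + FP + FN) * 100
= (37 + 39) / (37 + 39 + 10 + 24)
= 76 / 110
= 0.6909
= 69.1%

69.1


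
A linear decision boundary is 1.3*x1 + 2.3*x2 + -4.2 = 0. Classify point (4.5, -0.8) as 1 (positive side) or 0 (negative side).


Compute 1.3 * 4.5 + 2.3 * -0.8 + -4.2
= 5.85 + -1.84 + -4.2
= -0.19
Since -0.19 < 0, the point is on the negative side.

0


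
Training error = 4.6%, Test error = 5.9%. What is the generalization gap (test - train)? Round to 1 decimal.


Generalization gap = test_error - train_error
= 5.9 - 4.6
= 1.3%
A small gap suggests good generalization.

1.3


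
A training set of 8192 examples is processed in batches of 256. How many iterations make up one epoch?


Iterations per epoch = dataset_size / batch_size
= 8192 / 256
= 32

32


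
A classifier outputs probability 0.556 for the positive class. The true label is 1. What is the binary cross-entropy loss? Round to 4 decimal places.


For y=1: Loss = -log(p)
= -log(0.556)
= -(-0.587)
= 0.5870

0.5870


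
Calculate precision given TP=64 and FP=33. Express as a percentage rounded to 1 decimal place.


Precision = TP / (TP + FP) * 100
= 64 / (64 + 33)
= 64 / 97
= 0.6598
= 66.0%

66.0


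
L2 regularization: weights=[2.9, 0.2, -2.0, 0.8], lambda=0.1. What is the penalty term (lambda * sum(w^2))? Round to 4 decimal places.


Squaring each weight:
2.9^2 = 8.41
0.2^2 = 0.04
(-2.0)^2 = 4.0
0.8^2 = 0.64
Sum of squares = 13.09
Penalty = 0.1 * 13.09 = 1.3090

1.3090


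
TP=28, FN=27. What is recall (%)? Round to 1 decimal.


Recall = TP / (TP + FN) * 100
= 28 / (28 + 27)
= 28 / 55
= 0.5091
= 50.9%

50.9


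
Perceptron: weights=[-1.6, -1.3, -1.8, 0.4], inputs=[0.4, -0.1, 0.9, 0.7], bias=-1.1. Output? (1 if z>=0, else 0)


z = w . x + b
= -1.6*0.4 + -1.3*-0.1 + -1.8*0.9 + 0.4*0.7 + -1.1
= -0.64 + 0.13 + -1.62 + 0.28 + -1.1
= -1.85 + -1.1
= -2.95
Since z = -2.95 < 0, output = 0

0


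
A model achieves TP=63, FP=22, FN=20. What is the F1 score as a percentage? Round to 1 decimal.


Precision = TP / (TP + FP) = 63 / 85 = 0.7412
Recall = TP / (TP + FN) = 63 / 83 = 0.759
F1 = 2 * P * R / (P + R)
= 2 * 0.7412 * 0.759 / (0.7412 + 0.759)
= 1.1252 / 1.5002
= 0.75
As percentage: 75.0%

75.0


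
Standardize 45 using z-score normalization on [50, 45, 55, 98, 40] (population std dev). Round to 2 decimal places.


Mean = (50 + 45 + 55 + 98 + 40) / 5 = 57.6
Variance = sum((x_i - mean)^2) / n = 433.04
Std = sqrt(433.04) = 20.8096
Z = (x - mean) / std
= (45 - 57.6) / 20.8096
= -12.6 / 20.8096
= -0.61

-0.61


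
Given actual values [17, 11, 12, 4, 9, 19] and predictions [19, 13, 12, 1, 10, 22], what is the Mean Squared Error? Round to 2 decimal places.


Differences: [-2, -2, 0, 3, -1, -3]
Squared errors: [4, 4, 0, 9, 1, 9]
Sum of squared errors = 27
MSE = 27 / 6 = 4.50

4.50


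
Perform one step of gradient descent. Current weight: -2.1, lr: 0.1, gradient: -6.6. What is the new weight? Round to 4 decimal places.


w_new = w_old - lr * gradient
= -2.1 - 0.1 * -6.6
= -2.1 - (-0.66)
= -1.4400

-1.4400


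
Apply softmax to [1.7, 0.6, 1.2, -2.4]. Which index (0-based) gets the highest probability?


Softmax is a monotonic transformation, so it preserves the argmax.
We need to find the index of the maximum logit.
Index 0: 1.7
Index 1: 0.6
Index 2: 1.2
Index 3: -2.4
Maximum logit = 1.7 at index 0

0


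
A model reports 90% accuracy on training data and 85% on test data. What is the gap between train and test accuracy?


Gap = train_accuracy - test_accuracy
= 90 - 85
= 5%
This moderate gap may indicate mild overfitting.

5


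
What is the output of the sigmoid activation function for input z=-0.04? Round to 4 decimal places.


sigmoid(z) = 1 / (1 + exp(-z))
exp(-(-0.04)) = exp(0.04) = 1.0408
1 + 1.0408 = 2.0408
1 / 2.0408 = 0.4900

0.4900


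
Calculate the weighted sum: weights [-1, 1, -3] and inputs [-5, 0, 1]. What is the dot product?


Element-wise products:
-1 * -5 = 5
1 * 0 = 0
-3 * 1 = -3
Sum = 5 + 0 + -3
= 2

2


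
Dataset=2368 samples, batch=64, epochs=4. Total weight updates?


Iterations per epoch = 2368 / 64 = 37
Total updates = iterations_per_epoch * epochs
= 37 * 4
= 148

148


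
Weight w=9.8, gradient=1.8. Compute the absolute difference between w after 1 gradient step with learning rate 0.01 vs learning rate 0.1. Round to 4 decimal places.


With lr=0.01: w_new = 9.8 - 0.01 * 1.8 = 9.782
With lr=0.1: w_new = 9.8 - 0.1 * 1.8 = 9.62
Absolute difference = |9.782 - 9.62|
= 0.1620

0.1620


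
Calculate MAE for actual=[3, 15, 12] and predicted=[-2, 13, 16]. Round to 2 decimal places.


Absolute errors: [5, 2, 4]
Sum of absolute errors = 11
MAE = 11 / 3 = 3.67

3.67


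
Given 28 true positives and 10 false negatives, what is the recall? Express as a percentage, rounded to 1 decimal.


Recall = TP / (TP + FN) * 100
= 28 / (28 + 10)
= 28 / 38
= 0.7368
= 73.7%

73.7


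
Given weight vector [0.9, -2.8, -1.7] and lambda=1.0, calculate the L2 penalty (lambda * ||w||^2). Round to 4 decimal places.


Squaring each weight:
0.9^2 = 0.81
(-2.8)^2 = 7.84
(-1.7)^2 = 2.89
Sum of squares = 11.54
Penalty = 1.0 * 11.54 = 11.5400

11.5400


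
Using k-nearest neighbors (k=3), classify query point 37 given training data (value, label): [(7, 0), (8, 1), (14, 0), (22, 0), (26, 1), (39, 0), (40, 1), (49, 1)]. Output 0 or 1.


Distances from query 37:
Point 39 (class 0): distance = 2
Point 40 (class 1): distance = 3
Point 26 (class 1): distance = 11
K=3 nearest neighbors: classes = [0, 1, 1]
Votes for class 1: 2 / 3
Majority vote => class 1

1


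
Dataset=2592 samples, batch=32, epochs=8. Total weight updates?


Iterations per epoch = 2592 / 32 = 81
Total updates = iterations_per_epoch * epochs
= 81 * 8
= 648

648


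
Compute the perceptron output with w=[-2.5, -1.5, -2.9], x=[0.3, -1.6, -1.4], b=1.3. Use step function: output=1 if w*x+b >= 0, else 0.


z = w . x + b
= -2.5*0.3 + -1.5*-1.6 + -2.9*-1.4 + 1.3
= -0.75 + 2.4 + 4.06 + 1.3
= 5.71 + 1.3
= 7.01
Since z = 7.01 >= 0, output = 1

1


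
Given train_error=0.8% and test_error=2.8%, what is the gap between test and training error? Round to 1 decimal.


Generalization gap = test_error - train_error
= 2.8 - 0.8
= 2.0%
A moderate gap.

2.0


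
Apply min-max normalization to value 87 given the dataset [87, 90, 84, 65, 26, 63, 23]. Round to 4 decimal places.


Min = 23, Max = 90
Range = 90 - 23 = 67
Scaled = (x - min) / (max - min)
= (87 - 23) / 67
= 64 / 67
= 0.9552

0.9552


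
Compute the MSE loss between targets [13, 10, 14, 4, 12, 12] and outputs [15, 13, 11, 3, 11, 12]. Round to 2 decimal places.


Differences: [-2, -3, 3, 1, 1, 0]
Squared errors: [4, 9, 9, 1, 1, 0]
Sum of squared errors = 24
MSE = 24 / 6 = 4.00

4.00


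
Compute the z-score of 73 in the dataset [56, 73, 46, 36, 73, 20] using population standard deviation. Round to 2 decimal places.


Mean = (56 + 73 + 46 + 36 + 73 + 20) / 6 = 50.6667
Variance = sum((x_i - mean)^2) / n = 367.2222
Std = sqrt(367.2222) = 19.163
Z = (x - mean) / std
= (73 - 50.6667) / 19.163
= 22.3333 / 19.163
= 1.17

1.17


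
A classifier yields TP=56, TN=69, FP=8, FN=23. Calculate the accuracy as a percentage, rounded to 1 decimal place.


Accuracy = (TP + TN) / (TP + TN + FP + FN) * 100
= (56 + 69) / (56 + 69 + 8 + 23)
= 125 / 156
= 0.8013
= 80.1%

80.1


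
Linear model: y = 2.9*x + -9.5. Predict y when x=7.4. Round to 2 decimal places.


y = 2.9 * 7.4 + (-9.5)
= 21.46 + (-9.5)
= 11.96

11.96


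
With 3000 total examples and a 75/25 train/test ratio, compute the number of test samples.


Train samples = 3000 * 75% = 2250
Test samples = 3000 - 2250
= 750

750


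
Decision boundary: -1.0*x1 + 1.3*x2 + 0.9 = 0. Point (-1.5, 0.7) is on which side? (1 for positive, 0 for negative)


Compute -1.0 * -1.5 + 1.3 * 0.7 + 0.9
= 1.5 + 0.91 + 0.9
= 3.31
Since 3.31 >= 0, the point is on the positive side.

1
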